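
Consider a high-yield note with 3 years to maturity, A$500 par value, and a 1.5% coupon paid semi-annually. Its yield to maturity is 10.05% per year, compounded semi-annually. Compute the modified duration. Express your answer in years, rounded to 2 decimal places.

2.80 years

Periodic yield y = 0.05025. First find Macaulay duration:
  t   CF        PV=CF/(1+0.05025)^t    t·PV
  1         3.75         3.5706         3.5706
  2         3.75         3.3997         6.7995
  3         3.75         3.2371         9.7112
  4         3.75         3.0822        12.3288
  5         3.75         2.9347        14.6736
  6       503.75       375.3694     2,252.2167
  Σ                    391.5938     2,299.3004
P = 391.5938; Macaulay duration = 2,299.3004 / 391.5938 = 5.87165 half-year periods = 2.93582 years.
Modified duration = D_Mac / (1 + y) = 2.93582 / 1.05025 = 2.79536 years.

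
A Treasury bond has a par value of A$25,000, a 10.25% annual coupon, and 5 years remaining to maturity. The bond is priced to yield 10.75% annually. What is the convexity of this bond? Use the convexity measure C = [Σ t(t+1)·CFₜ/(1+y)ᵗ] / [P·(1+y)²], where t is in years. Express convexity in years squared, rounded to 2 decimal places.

With y = 0.1075:
  t   CF        PV=CF/(1+0.1075)^t    t·PV        t(t+1)·PV
  1     2,562.50     2,313.7698     2,313.7698       4,627.5395
  2     2,562.50     2,089.1826     4,178.3652      12,535.0957
  3     2,562.50     1,886.3951     5,659.1854      22,636.7417
  4     2,562.50     1,703.2913     6,813.1653      34,065.8265
  5    27,562.50    16,542.4539    82,712.2694     496,273.6162
  Σ                 24,535.0927   101,676.7551     570,138.8196
P = 24,535.0927.
Convexity = Σ t(t+1)·PV / [P·(1+y)²] = 570,138.8196 / (24,535.0927 × 1.226556) = 18.94547.

18.95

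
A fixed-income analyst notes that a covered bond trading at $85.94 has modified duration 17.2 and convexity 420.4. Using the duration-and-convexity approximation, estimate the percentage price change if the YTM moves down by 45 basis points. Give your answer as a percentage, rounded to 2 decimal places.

Duration effect: -D_mod·Δy = -17.2 × (-0.0045) = +0.077400
Convexity effect: ½·C·(Δy)² = 0.5 × 420.4 × (-0.0045)² = +0.00425655
ΔP/P ≈ +0.077400 + 0.00425655 = +0.08165655
= +8.165655%.

+8.17%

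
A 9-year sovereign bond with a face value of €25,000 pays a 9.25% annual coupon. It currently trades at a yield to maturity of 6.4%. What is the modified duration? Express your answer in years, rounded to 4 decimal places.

Periodic yield y = 0.064. First find Macaulay duration:
  t   CF        PV=CF/(1+0.064)^t    t·PV
  1     2,312.50     2,173.4023     2,173.4023
  2     2,312.50     2,042.6713     4,085.3426
  3     2,312.50     1,919.8038     5,759.4115
  4     2,312.50     1,804.3269     7,217.3077
  5     2,312.50     1,695.7960     8,478.9799
  6     2,312.50     1,593.7932     9,562.7593
  7     2,312.50     1,497.9260    10,485.4817
  8     2,312.50     1,407.8251    11,262.6012
  9    27,312.50    15,627.4027   140,646.6240
  Σ                 29,762.9473   199,671.9101
P = 29,762.9473; Macaulay duration = 199,671.9101 / 29,762.9473 = 6.70874 years.
Modified duration = D_Mac / (1 + y) = 6.70874 / 1.064 = 6.30521 years.

6.3052 years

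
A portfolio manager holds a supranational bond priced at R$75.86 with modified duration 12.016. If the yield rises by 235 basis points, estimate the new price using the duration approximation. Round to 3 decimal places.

Duration approximation: ΔP/P ≈ -D_mod · Δy = -12.016 × (+0.0235) = -0.282376.
New price ≈ 75.86 × (1 - 0.282376) = 54.43895664.

R$54.439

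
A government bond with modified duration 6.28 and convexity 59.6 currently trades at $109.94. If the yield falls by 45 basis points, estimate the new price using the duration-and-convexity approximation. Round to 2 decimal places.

$113.11

Duration effect: -D_mod·Δy = -6.28 × (-0.0045) = +0.028260
Convexity effect: ½·C·(Δy)² = 0.5 × 59.6 × (-0.0045)² = +0.00060345
ΔP/P ≈ +0.028260 + 0.00060345 = +0.02886345
New price ≈ 109.94 × (1 + 0.02886345) = 113.113247693.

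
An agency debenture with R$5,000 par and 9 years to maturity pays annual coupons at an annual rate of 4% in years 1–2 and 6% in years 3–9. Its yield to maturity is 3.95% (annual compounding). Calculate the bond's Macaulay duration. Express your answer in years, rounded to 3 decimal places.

7.547 years

Periodic yield y = 0.0395. Discount each cash flow and weight by its year:
  t   CF        PV=CF/(1+0.0395)^t    t·PV
  1       200.00       192.4002       192.4002
  2       200.00       185.0892       370.1783
  3       300.00       267.0839       801.2518
  4       300.00       256.9350     1,027.7400
  5       300.00       247.1717     1,235.8586
  6       300.00       237.7794     1,426.6766
  7       300.00       228.7440     1,601.2083
  8       300.00       220.0520     1,760.4159
  9     5,300.00     3,739.8607    33,658.7463
  Σ                  5,575.1162    42,074.4762
Price P = Σ PV = 5,575.1162.
Macaulay duration = Σ(t·PV) / P = 42,074.4762 / 5,575.1162 = 7.54683 years.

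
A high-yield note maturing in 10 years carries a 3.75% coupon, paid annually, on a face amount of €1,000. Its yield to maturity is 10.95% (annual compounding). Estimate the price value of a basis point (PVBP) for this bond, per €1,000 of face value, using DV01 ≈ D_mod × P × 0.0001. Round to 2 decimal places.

€0.41

Periodic yield y = 0.1095.
  t   CF        PV=CF/(1+0.1095)^t    t·PV
  1        37.50        33.7990        33.7990
  2        37.50        30.4633        60.9266
  3        37.50        27.4568        82.3703
  4        37.50        24.7470        98.9879
  5        37.50        22.3046       111.5231
  6        37.50        20.1033       120.6198
  7        37.50        18.1192       126.8347
  8        37.50        16.3310       130.6480
  9        37.50        14.7192       132.4732
  10    1,037.50       367.0414     3,670.4139
  Σ                    575.0848     4,568.5965
P = 575.0848; D_Mac = 7.94421 yrs; D_mod = 7.16017 yrs.
DV01 ≈ 7.16017 × 575.0848 × 0.0001 = 0.411771.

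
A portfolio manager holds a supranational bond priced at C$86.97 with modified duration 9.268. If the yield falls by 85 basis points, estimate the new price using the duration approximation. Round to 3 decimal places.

C$93.821

Duration approximation: ΔP/P ≈ -D_mod · Δy = -9.268 × (-0.0085) = +0.078778.
New price ≈ 86.97 × (1 + 0.078778) = 93.82132266.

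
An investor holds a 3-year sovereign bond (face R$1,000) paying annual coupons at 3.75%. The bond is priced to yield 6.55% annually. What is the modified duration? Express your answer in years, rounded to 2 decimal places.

Periodic yield y = 0.0655. First find Macaulay duration:
  t   CF        PV=CF/(1+0.0655)^t    t·PV
  1        37.50        35.1947        35.1947
  2        37.50        33.0312        66.0624
  3     1,037.50       857.6849     2,573.0546
  Σ                    925.9108     2,674.3117
P = 925.9108; Macaulay duration = 2,674.3117 / 925.9108 = 2.88830 years.
Modified duration = D_Mac / (1 + y) = 2.88830 / 1.0655 = 2.71075 years.

2.71 years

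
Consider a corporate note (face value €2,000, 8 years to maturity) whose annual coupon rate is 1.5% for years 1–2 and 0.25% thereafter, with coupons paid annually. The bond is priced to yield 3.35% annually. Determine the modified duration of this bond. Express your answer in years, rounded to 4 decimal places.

Periodic yield y = 0.0335. First find Macaulay duration:
  t   CF        PV=CF/(1+0.0335)^t    t·PV
  1        30.00        29.0276        29.0276
  2        30.00        28.0867        56.1733
  3         5.00         4.5294        13.5881
  4         5.00         4.3826        17.5302
  5         5.00         4.2405        21.2025
  6         5.00         4.1031        24.6183
  7         5.00         3.9701        27.7904
  8     2,005.00     1,540.3894    12,323.1154
  Σ                  1,618.7292    12,513.0460
P = 1,618.7292; Macaulay duration = 12,513.0460 / 1,618.7292 = 7.73017 years.
Modified duration = D_Mac / (1 + y) = 7.73017 / 1.0335 = 7.47960 years.

7.4796 years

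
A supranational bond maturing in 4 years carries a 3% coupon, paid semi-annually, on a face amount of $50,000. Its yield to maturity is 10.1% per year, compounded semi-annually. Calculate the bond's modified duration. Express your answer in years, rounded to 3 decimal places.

Periodic yield y = 0.0505. First find Macaulay duration:
  t   CF        PV=CF/(1+0.0505)^t    t·PV
  1       750.00       713.9457       713.9457
  2       750.00       679.6247     1,359.2494
  3       750.00       646.9535     1,940.8606
  4       750.00       615.8530     2,463.4119
  5       750.00       586.2475     2,931.2373
  6       750.00       558.0652     3,348.3911
  7       750.00       531.2377     3,718.6637
  8    50,750.00    34,219.0220   273,752.1758
  Σ                 38,550.9492   290,227.9355
P = 38,550.9492; Macaulay duration = 290,227.9355 / 38,550.9492 = 7.52843 half-year periods = 3.76421 years.
Modified duration = D_Mac / (1 + y) = 3.76421 / 1.0505 = 3.58326 years.

3.583 years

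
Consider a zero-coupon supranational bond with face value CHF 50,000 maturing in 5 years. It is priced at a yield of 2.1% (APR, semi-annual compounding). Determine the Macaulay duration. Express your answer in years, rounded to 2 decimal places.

5.00 years

A zero-coupon bond has a single cash flow at maturity, so its Macaulay duration equals its maturity: 5 years.
(Equivalently: 10 semi-annual periods ÷ 2 = 5 years.)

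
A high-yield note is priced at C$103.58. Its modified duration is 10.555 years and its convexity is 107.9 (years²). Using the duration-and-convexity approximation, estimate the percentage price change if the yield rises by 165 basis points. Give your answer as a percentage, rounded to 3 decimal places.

-15.947%

Duration effect: -D_mod·Δy = -10.555 × (+0.0165) = -0.1741575
Convexity effect: ½·C·(Δy)² = 0.5 × 107.9 × (0.0165)² = +0.0146878875
ΔP/P ≈ -0.1741575 + 0.0146878875 = -0.1594696125
= -15.94696125%.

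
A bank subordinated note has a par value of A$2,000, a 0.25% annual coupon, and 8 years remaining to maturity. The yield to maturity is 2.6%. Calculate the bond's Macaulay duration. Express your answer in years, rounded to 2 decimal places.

Periodic yield y = 0.026. Discount each cash flow and weight by its year:
  t   CF        PV=CF/(1+0.026)^t    t·PV
  1         5.00         4.8733         4.8733
  2         5.00         4.7498         9.4996
  3         5.00         4.6294        13.8883
  4         5.00         4.5121        18.0485
  5         5.00         4.3978        21.9889
  6         5.00         4.2863        25.7180
  7         5.00         4.1777        29.2440
  8     2,005.00     1,632.8094    13,062.4752
  Σ                  1,664.4359    13,185.7357
Price P = Σ PV = 1,664.4359.
Macaulay duration = Σ(t·PV) / P = 13,185.7357 / 1,664.4359 = 7.92204 years.

7.92 years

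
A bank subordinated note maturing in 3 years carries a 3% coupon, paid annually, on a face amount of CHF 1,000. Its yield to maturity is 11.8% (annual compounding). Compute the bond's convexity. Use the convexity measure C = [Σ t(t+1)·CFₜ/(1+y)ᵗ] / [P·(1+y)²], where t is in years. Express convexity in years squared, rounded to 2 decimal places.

9.18

With y = 0.118:
  t   CF        PV=CF/(1+0.118)^t    t·PV        t(t+1)·PV
  1        30.00        26.8336        26.8336          53.6673
  2        30.00        24.0015        48.0029         144.0088
  3     1,030.00       737.0752     2,211.2257       8,844.9027
  Σ                    787.9103     2,286.0622       9,042.5787
P = 787.9103.
Convexity = Σ t(t+1)·PV / [P·(1+y)²] = 9,042.5787 / (787.9103 × 1.249924) = 9.18189.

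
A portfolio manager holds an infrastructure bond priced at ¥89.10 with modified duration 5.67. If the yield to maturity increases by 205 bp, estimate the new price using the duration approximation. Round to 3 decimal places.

¥78.743

Duration approximation: ΔP/P ≈ -D_mod · Δy = -5.67 × (+0.0205) = -0.116235.
New price ≈ 89.10 × (1 - 0.116235) = 78.7434615.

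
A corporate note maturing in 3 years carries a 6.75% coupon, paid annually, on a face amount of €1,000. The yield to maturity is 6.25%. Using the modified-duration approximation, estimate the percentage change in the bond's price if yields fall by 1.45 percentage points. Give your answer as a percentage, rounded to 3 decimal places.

Periodic yield y = 0.0625. Modified duration first:
  t   CF        PV=CF/(1+0.0625)^t    t·PV
  1        67.50        63.5294        63.5294
  2        67.50        59.7924       119.5848
  3     1,067.50       889.9817     2,669.9450
  Σ                  1,013.3035     2,853.0592
P = 1,013.3035; D_Mac = 2.81560 yrs; D_mod = 2.81560/(1+0.0625) = 2.64998 yrs.
ΔP/P ≈ -D_mod · Δy = -2.64998 × (-0.0145) = +0.038425 = +3.8425%.

+3.842%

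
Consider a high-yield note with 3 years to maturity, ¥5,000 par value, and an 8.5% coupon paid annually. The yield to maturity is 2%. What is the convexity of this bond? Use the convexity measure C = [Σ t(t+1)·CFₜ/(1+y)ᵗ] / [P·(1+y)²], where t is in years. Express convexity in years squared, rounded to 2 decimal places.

10.46

With y = 0.02:
  t   CF        PV=CF/(1+0.02)^t    t·PV        t(t+1)·PV
  1       425.00       416.6667       416.6667         833.3333
  2       425.00       408.4967       816.9935       2,450.9804
  3     5,425.00     5,112.0987    15,336.2960      61,345.1840
  Σ                  5,937.2621    16,569.9561      64,629.4977
P = 5,937.2621.
Convexity = Σ t(t+1)·PV / [P·(1+y)²] = 64,629.4977 / (5,937.2621 × 1.040400) = 10.46271.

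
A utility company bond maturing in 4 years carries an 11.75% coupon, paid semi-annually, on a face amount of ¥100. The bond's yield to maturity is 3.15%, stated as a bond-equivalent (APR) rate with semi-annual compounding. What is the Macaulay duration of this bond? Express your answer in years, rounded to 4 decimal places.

3.4056 years

Periodic yield y = 0.01575. Discount each cash flow and weight by its period:
  t   CF        PV=CF/(1+0.01575)^t    t·PV
  1        5.875         5.7839         5.7839
  2        5.875         5.6942        11.3884
  3        5.875         5.6059        16.8178
  4        5.875         5.5190        22.0760
  5        5.875         5.4334        27.1671
  6        5.875         5.3492        32.0951
  7        5.875         5.2662        36.8636
  8      105.875        93.4327       747.4614
  Σ                    132.0846       899.6533
Price P = Σ PV = 132.0846.
Macaulay duration = Σ(t·PV) / P = 899.6533 / 132.0846 = 6.81119 half-year periods.
In years: 6.81119 / 2 = 3.40560 years.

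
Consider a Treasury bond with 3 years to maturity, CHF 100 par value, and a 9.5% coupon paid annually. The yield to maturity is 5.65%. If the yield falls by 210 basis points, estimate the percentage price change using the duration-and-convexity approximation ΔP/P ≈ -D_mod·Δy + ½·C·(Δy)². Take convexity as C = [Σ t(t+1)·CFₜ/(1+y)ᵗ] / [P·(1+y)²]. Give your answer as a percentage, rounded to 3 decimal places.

+5.698%

With y = 0.0565:
  t   CF        PV=CF/(1+0.0565)^t    t·PV        t(t+1)·PV
  1         9.50         8.9920         8.9920          17.9839
  2         9.50         8.5111        17.0222          51.0665
  3       109.50        92.8551       278.5652       1,114.2608
  Σ                    110.3581       304.5793       1,183.3112
P = 110.3581; D_Mac = 2.75992 yrs; D_mod = 2.61232 yrs; C = 9.60629.
Duration effect: -2.61232 × (-0.021) = +0.054859
Convexity effect: 0.5 × 9.60629 × (-0.021)² = +0.0021182
ΔP/P ≈ +0.054859 + 0.0021182 = +0.056977 = +5.6977%.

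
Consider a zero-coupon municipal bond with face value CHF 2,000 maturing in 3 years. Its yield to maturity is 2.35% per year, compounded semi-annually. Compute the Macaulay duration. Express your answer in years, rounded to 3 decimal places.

3.000 years

A zero-coupon bond has a single cash flow at maturity, so its Macaulay duration equals its maturity: 3 years.
(Equivalently: 6 semi-annual periods ÷ 2 = 3 years.)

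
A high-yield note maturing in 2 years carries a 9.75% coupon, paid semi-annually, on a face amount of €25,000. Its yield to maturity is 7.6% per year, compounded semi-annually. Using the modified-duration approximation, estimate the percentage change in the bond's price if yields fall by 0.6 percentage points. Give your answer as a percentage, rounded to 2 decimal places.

+1.08%

Periodic yield y = 0.038. Modified duration first:
  t   CF        PV=CF/(1+0.038)^t    t·PV
  1     1,218.75     1,174.1329     1,174.1329
  2     1,218.75     1,131.1493     2,262.2986
  3     1,218.75     1,089.7392     3,269.2176
  4    26,218.75    22,585.1286    90,340.5145
  Σ                 25,980.1500    97,046.1636
P = 25,980.1500; D_Mac = 3.73540 half-year periods = 1.86770 yrs; D_mod = 1.86770/(1+0.038) = 1.79932 yrs.
ΔP/P ≈ -D_mod · Δy = -1.79932 × (-0.006) = +0.010796 = +1.0796%.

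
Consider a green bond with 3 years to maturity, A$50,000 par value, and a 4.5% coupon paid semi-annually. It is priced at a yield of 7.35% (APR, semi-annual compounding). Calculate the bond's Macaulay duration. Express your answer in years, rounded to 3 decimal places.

2.832 years

Periodic yield y = 0.03675. Discount each cash flow and weight by its period:
  t   CF        PV=CF/(1+0.03675)^t    t·PV
  1     1,125.00     1,085.1218     1,085.1218
  2     1,125.00     1,046.6571     2,093.3143
  3     1,125.00     1,009.5559     3,028.6678
  4     1,125.00       973.7699     3,895.0796
  5     1,125.00       939.2524     4,696.2619
  6    51,125.00    41,170.7764   247,024.6583
  Σ                 46,225.1335   261,823.1036
Price P = Σ PV = 46,225.1335.
Macaulay duration = Σ(t·PV) / P = 261,823.1036 / 46,225.1335 = 5.66409 half-year periods.
In years: 5.66409 / 2 = 2.83204 years.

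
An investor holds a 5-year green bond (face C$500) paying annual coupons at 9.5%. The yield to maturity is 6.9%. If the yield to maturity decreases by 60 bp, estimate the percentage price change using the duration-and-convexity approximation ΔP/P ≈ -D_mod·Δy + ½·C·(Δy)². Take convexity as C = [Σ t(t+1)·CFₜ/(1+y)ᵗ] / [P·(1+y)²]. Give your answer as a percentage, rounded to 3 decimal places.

+2.422%

With y = 0.069:
  t   CF        PV=CF/(1+0.069)^t    t·PV        t(t+1)·PV
  1        47.50        44.4341        44.4341          88.8681
  2        47.50        41.5660        83.1320         249.3960
  3        47.50        38.8831       116.6492         466.5968
  4        47.50        36.3733       145.4932         727.4661
  5       547.50       392.1892     1,960.9459      11,765.6751
  Σ                    553.4456     2,350.6543      13,298.0021
P = 553.4456; D_Mac = 4.24731 yrs; D_mod = 3.97316 yrs; C = 21.02597.
Duration effect: -3.97316 × (-0.006) = +0.023839
Convexity effect: 0.5 × 21.02597 × (-0.006)² = +0.0003785
ΔP/P ≈ +0.023839 + 0.0003785 = +0.024217 = +2.4217%.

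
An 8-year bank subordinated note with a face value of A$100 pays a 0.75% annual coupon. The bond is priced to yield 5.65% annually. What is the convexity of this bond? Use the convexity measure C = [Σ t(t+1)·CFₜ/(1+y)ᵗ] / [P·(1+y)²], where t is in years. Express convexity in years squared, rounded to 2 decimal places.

With y = 0.0565:
  t   CF        PV=CF/(1+0.0565)^t    t·PV        t(t+1)·PV
  1         0.75         0.7099         0.7099           1.4198
  2         0.75         0.6719         1.3439           4.0316
  3         0.75         0.6360         1.9080           7.6319
  4         0.75         0.6020         2.4079          12.0396
  5         0.75         0.5698         2.8489          17.0937
  6         0.75         0.5393         3.2359          22.6513
  7         0.75         0.5105         3.5733          28.5866
  8       100.75        64.9066       519.2530       4,673.2772
  Σ                     69.1460       535.2808       4,766.7317
P = 69.1460.
Convexity = Σ t(t+1)·PV / [P·(1+y)²] = 4,766.7317 / (69.1460 × 1.116192) = 61.76104.

61.76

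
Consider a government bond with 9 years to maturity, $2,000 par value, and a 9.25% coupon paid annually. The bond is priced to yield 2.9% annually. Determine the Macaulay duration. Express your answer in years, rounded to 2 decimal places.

6.97 years

Periodic yield y = 0.029. Discount each cash flow and weight by its year:
  t   CF        PV=CF/(1+0.029)^t    t·PV
  1       185.00       179.7862       179.7862
  2       185.00       174.7193       349.4387
  3       185.00       169.7953       509.3858
  4       185.00       165.0100       660.0399
  5       185.00       160.3596       801.7978
  6       185.00       155.8402       935.0412
  7       185.00       151.4482     1,060.1374
  8       185.00       147.1800     1,177.4398
  9     2,185.00     1,689.3245    15,203.9201
  Σ                  2,993.4632    20,876.9869
Price P = Σ PV = 2,993.4632.
Macaulay duration = Σ(t·PV) / P = 20,876.9869 / 2,993.4632 = 6.97419 years.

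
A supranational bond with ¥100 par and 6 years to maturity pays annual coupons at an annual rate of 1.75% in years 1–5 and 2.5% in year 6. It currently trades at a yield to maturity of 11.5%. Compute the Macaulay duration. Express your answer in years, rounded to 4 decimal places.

Periodic yield y = 0.115. Discount each cash flow and weight by its year:
  t   CF        PV=CF/(1+0.115)^t    t·PV
  1         1.75         1.5695         1.5695
  2         1.75         1.4076         2.8153
  3         1.75         1.2624         3.7873
  4         1.75         1.1322         4.5290
  5         1.75         1.0155         5.0773
  6       102.50        53.3427       320.0560
  Σ                     59.7299       337.8343
Price P = Σ PV = 59.7299.
Macaulay duration = Σ(t·PV) / P = 337.8343 / 59.7299 = 5.65603 years.

5.6560 years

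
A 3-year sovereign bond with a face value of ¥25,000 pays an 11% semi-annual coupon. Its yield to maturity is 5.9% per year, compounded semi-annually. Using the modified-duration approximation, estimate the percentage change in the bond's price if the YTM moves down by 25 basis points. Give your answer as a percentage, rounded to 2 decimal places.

Periodic yield y = 0.0295. Modified duration first:
  t   CF        PV=CF/(1+0.0295)^t    t·PV
  1     1,375.00     1,335.5998     1,335.5998
  2     1,375.00     1,297.3286     2,594.6572
  3     1,375.00     1,260.1541     3,780.4622
  4     1,375.00     1,224.0447     4,896.1790
  5     1,375.00     1,188.9701     5,944.8506
  6    26,375.00    22,153.0926   132,918.5555
  Σ                 28,459.1899   151,470.3044
P = 28,459.1899; D_Mac = 5.32237 half-year periods = 2.66118 yrs; D_mod = 2.66118/(1+0.0295) = 2.58493 yrs.
ΔP/P ≈ -D_mod · Δy = -2.58493 × (-0.0025) = +0.006462 = +0.6462%.

+0.65%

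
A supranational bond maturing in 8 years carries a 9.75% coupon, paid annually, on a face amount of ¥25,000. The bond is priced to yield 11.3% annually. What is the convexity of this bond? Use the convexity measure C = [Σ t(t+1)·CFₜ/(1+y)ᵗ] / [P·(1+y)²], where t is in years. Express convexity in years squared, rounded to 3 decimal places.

37.485

With y = 0.113:
  t   CF        PV=CF/(1+0.113)^t    t·PV        t(t+1)·PV
  1     2,437.50     2,190.0270     2,190.0270       4,380.0539
  2     2,437.50     1,967.6792     3,935.3584      11,806.0752
  3     2,437.50     1,767.9058     5,303.7175      21,214.8701
  4     2,437.50     1,588.4150     6,353.6598      31,768.2991
  5     2,437.50     1,427.1473     7,135.7365      42,814.4192
  6     2,437.50     1,282.2527     7,693.5165      53,854.6154
  7     2,437.50     1,152.0690     8,064.4827      64,515.8615
  8    27,437.50    11,651.5371    93,212.2969     838,910.6723
  Σ                 23,027.0331   133,888.7953   1,069,264.8668
P = 23,027.0331.
Convexity = Σ t(t+1)·PV / [P·(1+y)²] = 1,069,264.8668 / (23,027.0331 × 1.238769) = 37.48495.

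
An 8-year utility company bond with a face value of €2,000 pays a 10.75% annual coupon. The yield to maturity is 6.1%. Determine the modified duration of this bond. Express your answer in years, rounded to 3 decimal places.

5.686 years

Periodic yield y = 0.061. First find Macaulay duration:
  t   CF        PV=CF/(1+0.061)^t    t·PV
  1       215.00       202.6390       202.6390
  2       215.00       190.9887       381.9774
  3       215.00       180.0082       540.0246
  4       215.00       169.6590       678.6360
  5       215.00       159.9048       799.5241
  6       215.00       150.7114       904.2685
  7       215.00       142.0466       994.3260
  8     2,215.00     1,379.2743    11,034.1948
  Σ                  2,575.2321    15,535.5905
P = 2,575.2321; Macaulay duration = 15,535.5905 / 2,575.2321 = 6.03270 years.
Modified duration = D_Mac / (1 + y) = 6.03270 / 1.061 = 5.68586 years.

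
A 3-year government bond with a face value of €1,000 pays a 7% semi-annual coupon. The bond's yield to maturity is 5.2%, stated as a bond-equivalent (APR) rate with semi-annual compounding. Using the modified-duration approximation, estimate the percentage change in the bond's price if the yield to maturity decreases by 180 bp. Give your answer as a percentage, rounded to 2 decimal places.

+4.85%

Periodic yield y = 0.026. Modified duration first:
  t   CF        PV=CF/(1+0.026)^t    t·PV
  1        35.00        34.1131        34.1131
  2        35.00        33.2486        66.4972
  3        35.00        32.4060        97.2181
  4        35.00        31.5848       126.3393
  5        35.00        30.7844       153.9222
  6     1,035.00       887.2708     5,323.6248
  Σ                  1,049.4078     5,801.7147
P = 1,049.4078; D_Mac = 5.52856 half-year periods = 2.76428 yrs; D_mod = 2.76428/(1+0.026) = 2.69423 yrs.
ΔP/P ≈ -D_mod · Δy = -2.69423 × (-0.018) = +0.048496 = +4.8496%.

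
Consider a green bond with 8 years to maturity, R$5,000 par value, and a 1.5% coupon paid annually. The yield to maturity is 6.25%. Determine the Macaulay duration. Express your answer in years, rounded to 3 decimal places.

Periodic yield y = 0.0625. Discount each cash flow and weight by its year:
  t   CF        PV=CF/(1+0.0625)^t    t·PV
  1        75.00        70.5882        70.5882
  2        75.00        66.4360       132.8720
  3        75.00        62.5280       187.5840
  4        75.00        58.8499       235.3995
  5        75.00        55.3881       276.9406
  6        75.00        52.1300       312.7799
  7        75.00        49.0635       343.4446
  8     5,075.00     3,124.6727    24,997.3818
  Σ                  3,539.6564    26,556.9906
Price P = Σ PV = 3,539.6564.
Macaulay duration = Σ(t·PV) / P = 26,556.9906 / 3,539.6564 = 7.50270 years.

7.503 years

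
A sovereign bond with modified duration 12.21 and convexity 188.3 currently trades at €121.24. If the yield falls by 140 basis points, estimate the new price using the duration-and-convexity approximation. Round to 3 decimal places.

€144.202

Duration effect: -D_mod·Δy = -12.21 × (-0.014) = +0.170940
Convexity effect: ½·C·(Δy)² = 0.5 × 188.3 × (-0.014)² = +0.0184534
ΔP/P ≈ +0.170940 + 0.0184534 = +0.1893934
New price ≈ 121.24 × (1 + 0.1893934) = 144.202055816.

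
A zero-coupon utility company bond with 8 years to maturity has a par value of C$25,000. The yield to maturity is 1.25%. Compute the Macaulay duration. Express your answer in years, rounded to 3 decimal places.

8.000 years

A zero-coupon bond has a single cash flow at maturity, so its Macaulay duration equals its maturity: 8 years.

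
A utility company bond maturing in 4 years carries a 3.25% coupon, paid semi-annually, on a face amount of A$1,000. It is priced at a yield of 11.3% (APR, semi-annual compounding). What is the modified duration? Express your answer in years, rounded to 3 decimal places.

Periodic yield y = 0.0565. First find Macaulay duration:
  t   CF        PV=CF/(1+0.0565)^t    t·PV
  1        16.25        15.3810        15.3810
  2        16.25        14.5584        29.1168
  3        16.25        13.7799        41.3396
  4        16.25        13.0429        52.1717
  5        16.25        12.3454        61.7271
  6        16.25        11.6852        70.1112
  7        16.25        11.0603        77.4221
  8     1,016.25       654.7033     5,237.6266
  Σ                    746.5564     5,584.8962
P = 746.5564; Macaulay duration = 5,584.8962 / 746.5564 = 7.48088 half-year periods = 3.74044 years.
Modified duration = D_Mac / (1 + y) = 3.74044 / 1.0565 = 3.54041 years.

3.540 years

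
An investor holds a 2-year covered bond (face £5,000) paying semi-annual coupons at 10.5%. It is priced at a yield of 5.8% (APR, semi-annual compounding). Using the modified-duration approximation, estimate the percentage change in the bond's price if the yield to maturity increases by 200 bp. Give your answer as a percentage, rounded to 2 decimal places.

Periodic yield y = 0.029. Modified duration first:
  t   CF        PV=CF/(1+0.029)^t    t·PV
  1       262.50       255.1020       255.1020
  2       262.50       247.9126       495.8252
  3       262.50       240.9257       722.7772
  4     5,262.50     4,693.8652    18,775.4607
  Σ                  5,437.8055    20,249.1650
P = 5,437.8055; D_Mac = 3.72378 half-year periods = 1.86189 yrs; D_mod = 1.86189/(1+0.029) = 1.80941 yrs.
ΔP/P ≈ -D_mod · Δy = -1.80941 × (+0.02) = -0.036188 = -3.6188%.

-3.62%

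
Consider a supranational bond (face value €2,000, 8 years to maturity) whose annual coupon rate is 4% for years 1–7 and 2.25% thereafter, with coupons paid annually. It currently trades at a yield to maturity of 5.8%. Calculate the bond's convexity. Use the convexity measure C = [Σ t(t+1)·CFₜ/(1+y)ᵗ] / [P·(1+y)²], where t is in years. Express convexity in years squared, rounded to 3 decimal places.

52.856

With y = 0.058:
  t   CF        PV=CF/(1+0.058)^t    t·PV        t(t+1)·PV
  1        80.00        75.6144        75.6144         151.2287
  2        80.00        71.4692       142.9383         428.8149
  3        80.00        67.5512       202.6536         810.6142
  4        80.00        63.8480       255.3920       1,276.9601
  5        80.00        60.3478       301.7391       1,810.4349
  6        80.00        57.0395       342.2372       2,395.6605
  7        80.00        53.9126       377.3882       3,019.1059
  8     2,045.00     1,302.5907    10,420.7255      93,786.5299
  Σ                  1,752.3734    12,118.6884     103,679.3491
P = 1,752.3734.
Convexity = Σ t(t+1)·PV / [P·(1+y)²] = 103,679.3491 / (1,752.3734 × 1.119364) = 52.85600.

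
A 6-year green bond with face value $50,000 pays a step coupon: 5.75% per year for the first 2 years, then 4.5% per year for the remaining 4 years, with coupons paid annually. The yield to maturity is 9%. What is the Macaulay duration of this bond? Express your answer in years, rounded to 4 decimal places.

Periodic yield y = 0.09. Discount each cash flow and weight by its year:
  t   CF        PV=CF/(1+0.09)^t    t·PV
  1     2,875.00     2,637.6147     2,637.6147
  2     2,875.00     2,419.8300     4,839.6600
  3     2,250.00     1,737.4128     5,212.2385
  4     2,250.00     1,593.9567     6,375.8269
  5     2,250.00     1,462.3456     7,311.7281
  6    52,250.00    31,154.9678   186,929.8070
  Σ                 41,006.1277   213,306.8751
Price P = Σ PV = 41,006.1277.
Macaulay duration = Σ(t·PV) / P = 213,306.8751 / 41,006.1277 = 5.20183 years.

5.2018 years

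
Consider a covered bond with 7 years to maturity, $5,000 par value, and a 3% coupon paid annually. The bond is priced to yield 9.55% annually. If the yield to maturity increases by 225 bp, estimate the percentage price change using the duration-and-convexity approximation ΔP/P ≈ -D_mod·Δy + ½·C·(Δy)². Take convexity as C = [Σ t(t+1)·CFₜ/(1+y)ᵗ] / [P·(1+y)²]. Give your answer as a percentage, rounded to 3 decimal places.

With y = 0.0955:
  t   CF        PV=CF/(1+0.0955)^t    t·PV        t(t+1)·PV
  1       150.00       136.9238       136.9238         273.8476
  2       150.00       124.9875       249.9750         749.9249
  3       150.00       114.0917       342.2751       1,369.1006
  4       150.00       104.1458       416.5832       2,082.9159
  5       150.00        95.0669       475.3345       2,852.0071
  6       150.00        86.7795       520.6768       3,644.7375
  7     5,150.00     2,719.6972    19,037.8805     152,303.0438
  Σ                  3,381.6923    21,179.6488     163,275.5773
P = 3,381.6923; D_Mac = 6.26303 yrs; D_mod = 5.71705 yrs; C = 40.23114.
Duration effect: -5.71705 × (+0.0225) = -0.128634
Convexity effect: 0.5 × 40.23114 × (0.0225)² = +0.0101835
ΔP/P ≈ -0.128634 + 0.0101835 = -0.118450 = -11.8450%.

-11.845%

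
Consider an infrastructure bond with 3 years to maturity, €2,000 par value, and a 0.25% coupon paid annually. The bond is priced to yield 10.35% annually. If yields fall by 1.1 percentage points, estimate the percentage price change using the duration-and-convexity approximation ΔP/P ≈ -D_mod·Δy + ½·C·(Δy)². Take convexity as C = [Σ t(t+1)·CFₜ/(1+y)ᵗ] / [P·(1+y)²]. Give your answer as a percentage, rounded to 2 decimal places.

+3.04%

With y = 0.1035:
  t   CF        PV=CF/(1+0.1035)^t    t·PV        t(t+1)·PV
  1         5.00         4.5310         4.5310           9.0621
  2         5.00         4.1061         8.2121          24.6364
  3     2,005.00     1,492.0981     4,476.2942      17,905.1767
  Σ                  1,500.7352     4,489.0373      17,938.8751
P = 1,500.7352; D_Mac = 2.99123 yrs; D_mod = 2.71067 yrs; C = 9.81627.
Duration effect: -2.71067 × (-0.011) = +0.029817
Convexity effect: 0.5 × 9.81627 × (-0.011)² = +0.0005939
ΔP/P ≈ +0.029817 + 0.0005939 = +0.030411 = +3.0411%.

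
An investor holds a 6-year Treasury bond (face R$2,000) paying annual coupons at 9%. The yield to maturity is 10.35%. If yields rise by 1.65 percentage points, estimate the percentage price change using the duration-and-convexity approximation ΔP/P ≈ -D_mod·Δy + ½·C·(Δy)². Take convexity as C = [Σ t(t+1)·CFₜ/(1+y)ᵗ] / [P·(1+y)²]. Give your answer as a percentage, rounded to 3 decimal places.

With y = 0.1035:
  t   CF        PV=CF/(1+0.1035)^t    t·PV        t(t+1)·PV
  1       180.00       163.1174       163.1174         326.2347
  2       180.00       147.8182       295.6363         886.9090
  3       180.00       133.9539       401.8618       1,607.4473
  4       180.00       121.3901       485.5603       2,427.8014
  5       180.00       110.0046       550.0230       3,300.1378
  6     2,180.00     1,207.3202     7,243.9212      50,707.4486
  Σ                  1,883.6043     9,140.1200      59,255.9788
P = 1,883.6043; D_Mac = 4.85246 yrs; D_mod = 4.39734 yrs; C = 25.83437.
Duration effect: -4.39734 × (+0.0165) = -0.072556
Convexity effect: 0.5 × 25.83437 × (0.0165)² = +0.0035167
ΔP/P ≈ -0.072556 + 0.0035167 = -0.069039 = -6.9039%.

-6.904%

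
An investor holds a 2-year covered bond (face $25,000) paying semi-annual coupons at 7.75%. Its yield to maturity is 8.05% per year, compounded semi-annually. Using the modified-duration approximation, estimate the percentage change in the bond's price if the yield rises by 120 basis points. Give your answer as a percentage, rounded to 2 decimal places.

-2.18%

Periodic yield y = 0.04025. Modified duration first:
  t   CF        PV=CF/(1+0.04025)^t    t·PV
  1       968.75       931.2665       931.2665
  2       968.75       895.2334     1,790.4668
  3       968.75       860.5945     2,581.7834
  4    25,968.75    22,176.8647    88,707.4589
  Σ                 24,863.9591    94,010.9756
P = 24,863.9591; D_Mac = 3.78101 half-year periods = 1.89051 yrs; D_mod = 1.89051/(1+0.04025) = 1.81736 yrs.
ΔP/P ≈ -D_mod · Δy = -1.81736 × (+0.012) = -0.021808 = -2.1808%.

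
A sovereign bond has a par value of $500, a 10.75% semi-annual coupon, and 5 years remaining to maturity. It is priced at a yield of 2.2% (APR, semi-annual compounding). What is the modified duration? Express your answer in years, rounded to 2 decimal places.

Periodic yield y = 0.011. First find Macaulay duration:
  t   CF        PV=CF/(1+0.011)^t    t·PV
  1       26.875        26.5826        26.5826
  2       26.875        26.2934        52.5867
  3       26.875        26.0073        78.0219
  4       26.875        25.7243       102.8973
  5       26.875        25.4444       127.2221
  6       26.875        25.1676       151.0055
  7       26.875        24.8938       174.2563
  8       26.875        24.6229       196.9832
  9       26.875        24.3550       219.1950
  10     526.875       472.2762     4,722.7617
  Σ                    701.3674     5,851.5123
P = 701.3674; Macaulay duration = 5,851.5123 / 701.3674 = 8.34301 half-year periods = 4.17150 years.
Modified duration = D_Mac / (1 + y) = 4.17150 / 1.011 = 4.12612 years.

4.13 years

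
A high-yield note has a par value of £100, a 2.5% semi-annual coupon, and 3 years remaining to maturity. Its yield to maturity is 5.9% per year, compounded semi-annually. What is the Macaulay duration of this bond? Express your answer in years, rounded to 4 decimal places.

Periodic yield y = 0.0295. Discount each cash flow and weight by its period:
  t   CF        PV=CF/(1+0.0295)^t    t·PV
  1         1.25         1.2142         1.2142
  2         1.25         1.1794         2.3588
  3         1.25         1.1456         3.4368
  4         1.25         1.1128         4.4511
  5         1.25         1.0809         5.4044
  6       101.25        85.0427       510.2561
  Σ                     90.7755       527.1213
Price P = Σ PV = 90.7755.
Macaulay duration = Σ(t·PV) / P = 527.1213 / 90.7755 = 5.80687 half-year periods.
In years: 5.80687 / 2 = 2.90343 years.

2.9034 years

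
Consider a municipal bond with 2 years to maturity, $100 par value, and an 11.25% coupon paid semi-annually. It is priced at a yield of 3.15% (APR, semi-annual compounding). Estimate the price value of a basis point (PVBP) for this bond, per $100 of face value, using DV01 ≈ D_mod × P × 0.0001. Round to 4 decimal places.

$0.0211

Periodic yield y = 0.01575.
  t   CF        PV=CF/(1+0.01575)^t    t·PV
  1        5.625         5.5378         5.5378
  2        5.625         5.4519        10.9038
  3        5.625         5.3674        16.1021
  4      105.625        99.2246       396.8984
  Σ                    115.5817       429.4422
P = 115.5817; D_Mac = 3.71549 half-year periods = 1.85774 yrs; D_mod = 1.82894 yrs.
DV01 ≈ 1.82894 × 115.5817 × 0.0001 = 0.021139.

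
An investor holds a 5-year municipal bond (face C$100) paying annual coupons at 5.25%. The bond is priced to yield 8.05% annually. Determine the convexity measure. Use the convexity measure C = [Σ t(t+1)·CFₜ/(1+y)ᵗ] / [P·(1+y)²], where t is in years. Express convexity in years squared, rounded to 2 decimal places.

22.25

With y = 0.0805:
  t   CF        PV=CF/(1+0.0805)^t    t·PV        t(t+1)·PV
  1         5.25         4.8589         4.8589           9.7177
  2         5.25         4.4969         8.9937          26.9812
  3         5.25         4.1618        12.4855          49.9420
  4         5.25         3.8518        15.4071          77.0354
  5       105.25        71.4658       357.3290       2,143.9739
  Σ                     88.8351       399.0742       2,307.6503
P = 88.8351.
Convexity = Σ t(t+1)·PV / [P·(1+y)²] = 2,307.6503 / (88.8351 × 1.167480) = 22.25029.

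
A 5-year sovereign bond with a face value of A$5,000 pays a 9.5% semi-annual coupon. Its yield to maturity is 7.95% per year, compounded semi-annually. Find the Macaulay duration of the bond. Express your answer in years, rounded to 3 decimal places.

4.125 years

Periodic yield y = 0.03975. Discount each cash flow and weight by its period:
  t   CF        PV=CF/(1+0.03975)^t    t·PV
  1       237.50       228.4203       228.4203
  2       237.50       219.6877       439.3754
  3       237.50       211.2890       633.8669
  4       237.50       203.2113       812.8453
  5       237.50       195.4425       977.2124
  6       237.50       187.9706     1,127.8239
  7       237.50       180.7845     1,265.4913
  8       237.50       173.8730     1,390.9841
  9       237.50       167.2258     1,505.0321
  10    5,237.50     3,546.7840    35,467.8404
  Σ                  5,314.6887    43,848.8921
Price P = Σ PV = 5,314.6887.
Macaulay duration = Σ(t·PV) / P = 43,848.8921 / 5,314.6887 = 8.25051 half-year periods.
In years: 8.25051 / 2 = 4.12525 years.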